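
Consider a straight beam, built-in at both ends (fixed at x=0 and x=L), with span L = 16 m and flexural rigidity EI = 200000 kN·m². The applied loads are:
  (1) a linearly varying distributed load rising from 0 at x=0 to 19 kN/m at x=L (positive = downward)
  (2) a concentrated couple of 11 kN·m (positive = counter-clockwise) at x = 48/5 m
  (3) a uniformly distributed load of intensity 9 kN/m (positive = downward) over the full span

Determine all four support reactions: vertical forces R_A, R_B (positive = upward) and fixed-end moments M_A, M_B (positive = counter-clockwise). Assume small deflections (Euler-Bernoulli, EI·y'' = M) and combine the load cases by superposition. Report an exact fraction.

Load 1 — triangular load w₀=19 kN/m (0→w₀ over full span):
  R_A = 3w₀L/20 = 3·19·16/20 = 228/5 kN
  M_A = w₀L²/30 = 19·16²/30 = 2432/15 kN·m
  R_B = 7w₀L/20 = 7·19·16/20 = 532/5 kN
  M_B = -w₀L²/20 = -19·16²/20 = -1216/5 kN·m
Load 2 — applied couple M₀=11 kN·m at a=48/5 m (b=L-a=32/5):
  R_A = 6M₀ab/L³ = 6·11·(48/5)·(32/5)/16³ = 99/100 kN
  M_A = M₀b(2a-b)/L² = 11·(32/5)·(2·(48/5)-(32/5))/16² = 88/25 kN·m
  R_B = -6M₀ab/L³ = -6·11·(48/5)·(32/5)/16³ = -99/100 kN
  M_B = M₀a(2b-a)/L² = 11·(48/5)·(2·(32/5)-(48/5))/16² = 33/25 kN·m
Load 3 — uniform load w=9 kN/m over full span:
  R_A = wL/2 = 9·16/2 = 72 kN
  M_A = wL²/12 = 9·16²/12 = 192 kN·m
  R_B = wL/2 = 9·16/2 = 72 kN
  M_B = -wL²/12 = -9·16²/12 = -192 kN·m
Superposition: R_A = 11859/100 kN, M_A = 26824/75 kN·m, R_B = 17741/100 kN, M_B = -10847/25 kN·m

R_A = 11859/100 kN, M_A = 26824/75 kN·m, R_B = 17741/100 kN, M_B = -10847/25 kN·m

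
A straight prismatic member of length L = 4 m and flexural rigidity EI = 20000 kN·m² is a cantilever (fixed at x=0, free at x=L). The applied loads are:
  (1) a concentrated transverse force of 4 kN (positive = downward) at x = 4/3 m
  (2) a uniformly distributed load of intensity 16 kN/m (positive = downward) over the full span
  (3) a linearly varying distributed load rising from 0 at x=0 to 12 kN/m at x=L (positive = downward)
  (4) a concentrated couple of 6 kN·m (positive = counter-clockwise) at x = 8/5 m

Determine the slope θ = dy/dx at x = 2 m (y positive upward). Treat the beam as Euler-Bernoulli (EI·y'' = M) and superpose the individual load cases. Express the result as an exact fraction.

Load 1 — point force P=4 kN at a=4/3 m (b=L-a=8/3):
  θ_1 = -Pa²/(2EI)  [x>a] = -4·(4/3)²/(2·20000) = -1/5625 rad
Load 2 — uniform load w=16 kN/m over full span:
  θ_2 = -wx(x²-3Lx+3L²)/(6EI) = -16·2·(2²-3·4·2+3·4²)/(6·20000) = -14/1875 rad
Load 3 — triangular load w₀=12 kN/m (0→w₀ over full span):
  θ_3 = (w₀Lx²/4-w₀L²x/3-w₀x⁴/(24L))/EI = (12·4·2²/4-12·4²·2/3-12·2⁴/(24·4))/20000 = -41/10000 rad
Load 4 — applied couple M₀=6 kN·m at a=8/5 m (b=L-a=12/5):
  θ_4 = M₀a/EI  [x>a] = 6·(8/5)/20000 = 3/6250 rad
Superposition: θ = Σ θ_i = -5069/450000 rad ≈ -0.011264 rad

θ(2) = -5069/450000 rad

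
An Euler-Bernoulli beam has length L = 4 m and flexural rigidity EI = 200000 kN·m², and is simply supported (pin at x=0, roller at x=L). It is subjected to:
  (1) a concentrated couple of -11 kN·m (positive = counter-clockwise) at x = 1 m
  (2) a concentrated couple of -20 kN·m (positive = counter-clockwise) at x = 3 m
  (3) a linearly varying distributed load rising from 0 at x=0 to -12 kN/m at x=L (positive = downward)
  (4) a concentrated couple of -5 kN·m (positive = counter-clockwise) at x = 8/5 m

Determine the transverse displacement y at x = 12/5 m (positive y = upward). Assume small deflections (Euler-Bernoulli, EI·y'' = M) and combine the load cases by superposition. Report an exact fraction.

y(12/5) = 379729/3125000000 m

Load 1 — applied couple M₀=-11 kN·m at a=1 m (b=L-a=3):
  y_1 = (M₀x³/(6L)-M₀(x-a)²/2+C₁x)/EI  [x>a] with C₁=M₀(3b²-L²)/(6L)=-121/24 = ((-11)·(12/5)³/(6·4)-(-11)·((12/5)-1)²/2+(-121/24)·(12/5))/200000 = -957/25000000 m
Load 2 — applied couple M₀=-20 kN·m at a=3 m (b=L-a=1):
  y_2 = (M₀x³/(6L)+C₁x)/EI  [x≤a] with C₁=M₀(3b²-L²)/(6L)=65/6 = ((-20)·(12/5)³/(6·4)+(65/6)·(12/5))/200000 = 181/2500000 m
Load 3 — triangular load w₀=-12 kN/m (0→w₀ over full span):
  y_3 = -w₀x(7L⁴-10L²x²+3x⁴)/(360LEI) = -(-12)·(12/5)·(7·4⁴-10·4²·(12/5)²+3·(12/5)⁴)/(360·4·200000) = 4736/48828125 m
Load 4 — applied couple M₀=-5 kN·m at a=8/5 m (b=L-a=12/5):
  y_4 = (M₀x³/(6L)-M₀(x-a)²/2+C₁x)/EI  [x>a] with C₁=M₀(3b²-L²)/(6L)=-4/15 = ((-5)·(12/5)³/(6·4)-(-5)·((12/5)-(8/5))²/2+(-4/15)·(12/5))/200000 = -3/312500 m
Superposition: y = Σ y_i = 379729/3125000000 m ≈ 0.000122 m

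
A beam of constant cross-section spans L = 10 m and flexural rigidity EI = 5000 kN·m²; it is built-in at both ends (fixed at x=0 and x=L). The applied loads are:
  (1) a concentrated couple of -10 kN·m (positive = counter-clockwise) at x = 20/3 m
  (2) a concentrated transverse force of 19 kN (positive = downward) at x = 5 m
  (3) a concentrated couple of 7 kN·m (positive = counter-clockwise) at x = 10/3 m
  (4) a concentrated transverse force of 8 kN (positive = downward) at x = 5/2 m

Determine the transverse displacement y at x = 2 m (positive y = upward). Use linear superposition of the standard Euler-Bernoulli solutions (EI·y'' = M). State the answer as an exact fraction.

y(2) = -211/25000 m

Load 1 — applied couple M₀=-10 kN·m at a=20/3 m (b=L-a=10/3):
  y_1 = (R_Ax³/6 - M_Ax²/2)/EI  [x≤a] with R_A=-4/3, M_A=-10/3 = ((-4/3)·2³/6 - (-10/3)·2²/2)/5000 = 11/11250 m
Load 2 — point force P=19 kN at a=5 m (b=L-a=5):
  y_2 = -Pb²x²(3aL-(3a+b)x)/(6L³EI)  [x≤a] = -19·5²·2²·(3·5·10-(3·5+5)·2)/(6·10³·5000) = -209/30000 m
Load 3 — applied couple M₀=7 kN·m at a=10/3 m (b=L-a=20/3):
  y_3 = (R_Ax³/6 - M_Ax²/2)/EI  [x≤a] with R_A=14/15, M_A=0 = ((14/15)·2³/6 - 0·2²/2)/5000 = 7/28125 m
Load 4 — point force P=8 kN at a=5/2 m (b=L-a=15/2):
  y_4 = -Pb²x²(3aL-(3a+b)x)/(6L³EI)  [x≤a] = -8·(15/2)²·2²·(3·(5/2)·10-(3·(5/2)+(15/2))·2)/(6·10³·5000) = -27/10000 m
Superposition: y = Σ y_i = -211/25000 m ≈ -0.008440 m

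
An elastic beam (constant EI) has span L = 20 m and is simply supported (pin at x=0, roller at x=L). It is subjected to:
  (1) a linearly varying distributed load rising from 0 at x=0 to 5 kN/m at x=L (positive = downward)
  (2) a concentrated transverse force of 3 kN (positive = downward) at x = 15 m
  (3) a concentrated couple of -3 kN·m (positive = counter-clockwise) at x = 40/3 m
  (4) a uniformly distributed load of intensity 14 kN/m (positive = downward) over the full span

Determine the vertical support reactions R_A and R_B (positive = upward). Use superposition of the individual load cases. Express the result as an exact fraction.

Load 1 — triangular load w₀=5 kN/m (0→w₀ over full span):
  R_A = w₀L/6 = 5·20/6 = 50/3 kN
  R_B = w₀L/3 = 5·20/3 = 100/3 kN
Load 2 — point force P=3 kN at a=15 m (b=L-a=5):
  R_A = Pb/L = 3·5/20 = 3/4 kN
  R_B = Pa/L = 3·15/20 = 9/4 kN
Load 3 — applied couple M₀=-3 kN·m at a=40/3 m (b=L-a=20/3):
  R_A = M₀/L = (-3)/20 = -3/20 kN
  R_B = -M₀/L = -(-3)/20 = 3/20 kN
Load 4 — uniform load w=14 kN/m over full span:
  R_A = wL/2 = 14·20/2 = 140 kN
  R_B = wL/2 = 14·20/2 = 140 kN
Superposition: R_A = 2359/15 kN, R_B = 2636/15 kN

R_A = 2359/15 kN, R_B = 2636/15 kN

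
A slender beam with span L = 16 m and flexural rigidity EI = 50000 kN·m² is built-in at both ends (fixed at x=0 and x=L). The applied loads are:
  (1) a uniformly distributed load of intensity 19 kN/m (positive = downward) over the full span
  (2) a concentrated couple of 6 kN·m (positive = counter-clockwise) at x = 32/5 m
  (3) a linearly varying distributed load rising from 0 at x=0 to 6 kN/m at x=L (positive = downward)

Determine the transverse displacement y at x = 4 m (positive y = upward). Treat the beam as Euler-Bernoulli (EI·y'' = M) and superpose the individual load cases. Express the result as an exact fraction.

Load 1 — uniform load w=19 kN/m over full span:
  y_1 = -wx²(L-x)²/(24EI) = -19·4²·(16-4)²/(24·50000) = -114/3125 m
Load 2 — applied couple M₀=6 kN·m at a=32/5 m (b=L-a=48/5):
  y_2 = (R_Ax³/6 - M_Ax²/2)/EI  [x≤a] with R_A=27/50, M_A=18/25 = ((27/50)·4³/6 - (18/25)·4²/2)/50000 = 0 m
Load 3 — triangular load w₀=6 kN/m (0→w₀ over full span):
  y_3 = -w₀x²(L-x)²(x+2L)/(120LEI) = -6·4²·(16-4)²·(4+2·16)/(120·16·50000) = -81/15625 m
Superposition: y = Σ y_i = -651/15625 m ≈ -0.041664 m

y(4) = -651/15625 m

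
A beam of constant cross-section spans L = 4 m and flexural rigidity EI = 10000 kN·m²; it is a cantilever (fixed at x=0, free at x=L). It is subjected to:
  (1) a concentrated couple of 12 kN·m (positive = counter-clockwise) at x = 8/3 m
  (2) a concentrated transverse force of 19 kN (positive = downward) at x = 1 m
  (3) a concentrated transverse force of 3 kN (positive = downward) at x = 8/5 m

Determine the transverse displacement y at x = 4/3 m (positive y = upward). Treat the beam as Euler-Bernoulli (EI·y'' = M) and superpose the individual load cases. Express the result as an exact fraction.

Load 1 — applied couple M₀=12 kN·m at a=8/3 m (b=L-a=4/3):
  y_1 = M₀x²/(2EI)  [x≤a] = 12·(4/3)²/(2·10000) = 2/1875 m
Load 2 — point force P=19 kN at a=1 m (b=L-a=3):
  y_2 = -Pa²(3x-a)/(6EI)  [x>a] = -19·1²·(3·(4/3)-1)/(6·10000) = -19/20000 m
Load 3 — point force P=3 kN at a=8/5 m (b=L-a=12/5):
  y_3 = -Px²(3a-x)/(6EI)  [x≤a] = -3·(4/3)²·(3·(8/5)-(4/3))/(6·10000) = -26/84375 m
Superposition: y = Σ y_i = -517/2700000 m ≈ -0.000191 m

y(4/3) = -517/2700000 m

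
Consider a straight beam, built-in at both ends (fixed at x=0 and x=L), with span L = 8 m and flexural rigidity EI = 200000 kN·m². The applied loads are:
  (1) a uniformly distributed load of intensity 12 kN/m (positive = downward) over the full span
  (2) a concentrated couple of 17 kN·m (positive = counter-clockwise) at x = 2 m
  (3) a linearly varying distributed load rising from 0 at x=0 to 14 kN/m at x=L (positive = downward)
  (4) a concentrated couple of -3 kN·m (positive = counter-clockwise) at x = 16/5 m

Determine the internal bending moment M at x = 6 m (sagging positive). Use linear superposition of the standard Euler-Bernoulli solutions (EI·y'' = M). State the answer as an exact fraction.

M(6) = 39803/2400 kN·m

Load 1 — uniform load w=12 kN/m over full span:
  M_1 = wLx/2 - wL²/12 - wx²/2 = 12·8·6/2 - 12·8²/12 - 12·6²/2 = 8 kN·m
Load 2 — applied couple M₀=17 kN·m at a=2 m (b=L-a=6):
  M_2 = R_Ax - M_A - M₀  [x>a] with R_A=153/64, M_A=-51/16 = (153/64)·6 - (-51/16) - 17 = 17/32 kN·m
Load 3 — triangular load w₀=14 kN/m (0→w₀ over full span):
  M_3 = 3w₀Lx/20 - w₀L²/30 - w₀x³/(6L) = 3·14·8·6/20 - 14·8²/30 - 14·6³/(6·8) = 119/15 kN·m
Load 4 — applied couple M₀=-3 kN·m at a=16/5 m (b=L-a=24/5):
  M_4 = R_Ax - M_A - M₀  [x>a] with R_A=-27/50, M_A=-9/25 = (-27/50)·6 - (-9/25) - (-3) = 3/25 kN·m
Superposition: M = Σ M_i = 39803/2400 kN·m ≈ 16.584583 kN·m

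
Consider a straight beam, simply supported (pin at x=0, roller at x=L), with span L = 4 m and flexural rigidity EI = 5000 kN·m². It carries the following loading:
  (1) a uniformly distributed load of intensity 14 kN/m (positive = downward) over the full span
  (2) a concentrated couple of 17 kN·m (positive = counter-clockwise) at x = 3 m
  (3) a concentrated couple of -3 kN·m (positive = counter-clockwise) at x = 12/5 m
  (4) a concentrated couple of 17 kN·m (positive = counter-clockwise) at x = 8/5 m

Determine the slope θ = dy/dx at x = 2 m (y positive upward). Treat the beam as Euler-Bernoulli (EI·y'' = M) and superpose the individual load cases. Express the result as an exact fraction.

Load 1 — uniform load w=14 kN/m over full span:
  θ_1 = -w(L³-6Lx²+4x³)/(24EI) = -14·(4³-6·4·2²+4·2³)/(24·5000) = 0 rad
Load 2 — applied couple M₀=17 kN·m at a=3 m (b=L-a=1):
  θ_2 = (M₀x²/(2L)+C₁)/EI  [x≤a] with C₁=M₀(3b²-L²)/(6L)=-221/24 = (17·2²/(2·4)+(-221/24))/5000 = -17/120000 rad
Load 3 — applied couple M₀=-3 kN·m at a=12/5 m (b=L-a=8/5):
  θ_3 = (M₀x²/(2L)+C₁)/EI  [x≤a] with C₁=M₀(3b²-L²)/(6L)=26/25 = ((-3)·2²/(2·4)+(26/25))/5000 = -23/250000 rad
Load 4 — applied couple M₀=17 kN·m at a=8/5 m (b=L-a=12/5):
  θ_4 = (M₀x²/(2L)-M₀(x-a)+C₁)/EI  [x>a] with C₁=M₀(3b²-L²)/(6L)=68/75 = (17·2²/(2·4)-17·(2-(8/5))+(68/75))/5000 = 391/750000 rad
Superposition: θ = Σ θ_i = 863/3000000 rad ≈ 0.000288 rad

θ(2) = 863/3000000 rad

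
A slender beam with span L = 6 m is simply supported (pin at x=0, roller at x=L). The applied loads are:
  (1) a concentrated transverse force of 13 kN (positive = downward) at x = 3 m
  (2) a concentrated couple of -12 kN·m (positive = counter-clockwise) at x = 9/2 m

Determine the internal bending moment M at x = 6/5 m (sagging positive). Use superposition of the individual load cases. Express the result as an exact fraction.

Load 1 — point force P=13 kN at a=3 m (b=L-a=3):
  M_1 = Pbx/L  [x≤a] = 13·3·(6/5)/6 = 39/5 kN·m
Load 2 — applied couple M₀=-12 kN·m at a=9/2 m (b=L-a=3/2):
  M_2 = M₀x/L  [x≤a] = (-12)·(6/5)/6 = -12/5 kN·m
Superposition: M = Σ M_i = 27/5 kN·m ≈ 5.400000 kN·m

M(6/5) = 27/5 kN·m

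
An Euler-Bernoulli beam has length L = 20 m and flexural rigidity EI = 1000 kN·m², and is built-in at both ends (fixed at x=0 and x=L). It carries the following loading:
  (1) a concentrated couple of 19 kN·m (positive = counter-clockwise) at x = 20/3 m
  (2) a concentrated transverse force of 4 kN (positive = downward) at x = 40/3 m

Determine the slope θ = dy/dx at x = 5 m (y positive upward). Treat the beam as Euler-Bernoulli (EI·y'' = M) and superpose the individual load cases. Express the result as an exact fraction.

θ(5) = -1/1200 rad

Load 1 — applied couple M₀=19 kN·m at a=20/3 m (b=L-a=40/3):
  θ_1 = (R_Ax²/2 - M_Ax)/EI  [x≤a] with R_A=19/15, M_A=0 = ((19/15)·5²/2 - 0·5)/1000 = 19/1200 rad
Load 2 — point force P=4 kN at a=40/3 m (b=L-a=20/3):
  θ_2 = -Pb²x(2aL-(3a+b)x)/(2L³EI)  [x≤a] = -4·(20/3)²·5·(2·(40/3)·20-(3·(40/3)+(20/3))·5)/(2·20³·1000) = -1/60 rad
Superposition: θ = Σ θ_i = -1/1200 rad ≈ -0.000833 rad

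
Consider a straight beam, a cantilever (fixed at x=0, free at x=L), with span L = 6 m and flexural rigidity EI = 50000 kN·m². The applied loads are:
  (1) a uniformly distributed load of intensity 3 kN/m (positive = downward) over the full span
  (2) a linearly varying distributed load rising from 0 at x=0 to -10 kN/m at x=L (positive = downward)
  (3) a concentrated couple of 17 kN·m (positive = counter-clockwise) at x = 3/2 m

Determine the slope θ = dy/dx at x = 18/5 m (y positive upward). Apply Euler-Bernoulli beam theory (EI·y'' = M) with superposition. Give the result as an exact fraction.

θ(18/5) = 43419/12500000 rad

Load 1 — uniform load w=3 kN/m over full span:
  θ_1 = -wx(x²-3Lx+3L²)/(6EI) = -3·(18/5)·((18/5)²-3·6·(18/5)+3·6²)/(6·50000) = -3159/1562500 rad
Load 2 — triangular load w₀=-10 kN/m (0→w₀ over full span):
  θ_2 = (w₀Lx²/4-w₀L²x/3-w₀x⁴/(24L))/EI = ((-10)·6·(18/5)²/4-(-10)·6²·(18/5)/3-(-10)·(18/5)⁴/(24·6))/50000 = 15579/3125000 rad
Load 3 — applied couple M₀=17 kN·m at a=3/2 m (b=L-a=9/2):
  θ_3 = M₀a/EI  [x>a] = 17·(3/2)/50000 = 51/100000 rad
Superposition: θ = Σ θ_i = 43419/12500000 rad ≈ 0.003474 rad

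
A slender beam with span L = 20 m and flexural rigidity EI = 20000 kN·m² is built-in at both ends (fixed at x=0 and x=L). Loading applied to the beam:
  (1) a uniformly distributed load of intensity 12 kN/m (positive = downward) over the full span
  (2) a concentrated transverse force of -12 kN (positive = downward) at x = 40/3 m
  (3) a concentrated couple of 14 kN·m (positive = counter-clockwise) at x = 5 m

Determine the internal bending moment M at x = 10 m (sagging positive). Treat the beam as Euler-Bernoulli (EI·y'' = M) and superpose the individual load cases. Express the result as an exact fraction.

M(10) = 1099/6 kN·m

Load 1 — uniform load w=12 kN/m over full span:
  M_1 = wLx/2 - wL²/12 - wx²/2 = 12·20·10/2 - 12·20²/12 - 12·10²/2 = 200 kN·m
Load 2 — point force P=-12 kN at a=40/3 m (b=L-a=20/3):
  M_2 = Pb²(3a+b)x/L³ - Pab²/L²  [x≤a] = (-12)·(20/3)²·(3·(40/3)+(20/3))·10/20³ - (-12)·(40/3)·(20/3)²/20² = -40/3 kN·m
Load 3 — applied couple M₀=14 kN·m at a=5 m (b=L-a=15):
  M_3 = R_Ax - M_A - M₀  [x>a] with R_A=63/80, M_A=-21/8 = (63/80)·10 - (-21/8) - 14 = -7/2 kN·m
Superposition: M = Σ M_i = 1099/6 kN·m ≈ 183.166667 kN·m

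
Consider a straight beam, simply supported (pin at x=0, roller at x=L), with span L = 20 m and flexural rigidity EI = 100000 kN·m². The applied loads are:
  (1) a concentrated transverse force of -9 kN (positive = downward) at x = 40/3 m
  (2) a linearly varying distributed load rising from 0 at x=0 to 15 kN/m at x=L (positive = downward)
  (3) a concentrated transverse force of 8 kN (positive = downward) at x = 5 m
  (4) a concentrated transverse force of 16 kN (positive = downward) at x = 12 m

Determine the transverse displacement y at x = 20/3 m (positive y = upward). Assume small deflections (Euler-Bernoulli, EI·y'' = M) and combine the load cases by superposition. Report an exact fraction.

Load 1 — point force P=-9 kN at a=40/3 m (b=L-a=20/3):
  y_1 = -Pbx(L²-b²-x²)/(6LEI)  [x≤a] = -(-9)·(20/3)·(20/3)·(20²-(20/3)²-(20/3)²)/(6·20·100000) = 7/675 m
Load 2 — triangular load w₀=15 kN/m (0→w₀ over full span):
  y_2 = -w₀x(7L⁴-10L²x²+3x⁴)/(360LEI) = -15·(20/3)·(7·20⁴-10·20²·(20/3)²+3·(20/3)⁴)/(360·20·100000) = -32/243 m
Load 3 — point force P=8 kN at a=5 m (b=L-a=15):
  y_3 = -Pa(L-x)(2Lx-a²-x²)/(6LEI)  [x>a] = -8·5·(20-(20/3))·(2·20·(20/3)-5²-(20/3)²)/(6·20·100000) = -71/8100 m
Load 4 — point force P=16 kN at a=12 m (b=L-a=8):
  y_4 = -Pbx(L²-b²-x²)/(6LEI)  [x≤a] = -16·8·(20/3)·(20²-8²-(20/3)²)/(6·20·100000) = -5248/253125 m
Superposition: y = Σ y_i = -458101/3037500 m ≈ -0.150815 m

y(20/3) = -458101/3037500 m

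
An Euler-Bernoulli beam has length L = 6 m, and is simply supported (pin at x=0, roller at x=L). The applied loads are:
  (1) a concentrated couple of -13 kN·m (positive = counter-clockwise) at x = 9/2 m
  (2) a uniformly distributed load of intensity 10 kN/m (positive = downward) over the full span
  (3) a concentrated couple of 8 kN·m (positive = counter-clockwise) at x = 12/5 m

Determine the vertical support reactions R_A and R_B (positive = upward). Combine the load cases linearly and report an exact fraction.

Load 1 — applied couple M₀=-13 kN·m at a=9/2 m (b=L-a=3/2):
  R_A = M₀/L = (-13)/6 = -13/6 kN
  R_B = -M₀/L = -(-13)/6 = 13/6 kN
Load 2 — uniform load w=10 kN/m over full span:
  R_A = wL/2 = 10·6/2 = 30 kN
  R_B = wL/2 = 10·6/2 = 30 kN
Load 3 — applied couple M₀=8 kN·m at a=12/5 m (b=L-a=18/5):
  R_A = M₀/L = 8/6 = 4/3 kN
  R_B = -M₀/L = -8/6 = -4/3 kN
Superposition: R_A = 175/6 kN, R_B = 185/6 kN

R_A = 175/6 kN, R_B = 185/6 kN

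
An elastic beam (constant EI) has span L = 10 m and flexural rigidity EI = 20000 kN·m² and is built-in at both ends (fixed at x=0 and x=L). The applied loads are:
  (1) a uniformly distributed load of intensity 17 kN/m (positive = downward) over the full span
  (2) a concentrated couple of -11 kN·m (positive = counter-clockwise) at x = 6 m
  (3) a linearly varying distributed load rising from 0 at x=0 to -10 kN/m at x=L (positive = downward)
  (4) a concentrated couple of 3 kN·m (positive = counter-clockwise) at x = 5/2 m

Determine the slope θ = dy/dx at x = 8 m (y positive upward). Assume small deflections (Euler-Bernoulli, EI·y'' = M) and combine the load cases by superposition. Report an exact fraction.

Load 1 — uniform load w=17 kN/m over full span:
  θ_1 = -wx(L-x)(L-2x)/(12EI) = -17·8·(10-8)·(10-2·8)/(12·20000) = 17/2500 rad
Load 2 — applied couple M₀=-11 kN·m at a=6 m (b=L-a=4):
  θ_2 = (R_Ax²/2 - M_Ax - M₀(x-a))/EI  [x>a] with R_A=-198/125, M_A=-88/25 = ((-198/125)·8²/2 - (-88/25)·8 - (-11)·(8-6))/20000 = -33/1250000 rad
Load 3 — triangular load w₀=-10 kN/m (0→w₀ over full span):
  θ_3 = -w₀(2x(L-x)(L-2x)(x+2L)+x²(L-x)²)/(120LEI) = -(-10)·(2·8·(10-8)·(10-2·8)·(8+2·10)+8²·(10-8)²)/(120·10·20000) = -4/1875 rad
Load 4 — applied couple M₀=3 kN·m at a=5/2 m (b=L-a=15/2):
  θ_4 = (R_Ax²/2 - M_Ax - M₀(x-a))/EI  [x>a] with R_A=27/80, M_A=-9/16 = ((27/80)·8²/2 - (-9/16)·8 - 3·(8-(5/2)))/20000 = -3/50000 rad
Superposition: θ = Σ θ_i = 2147/468750 rad ≈ 0.004580 rad

θ(8) = 2147/468750 rad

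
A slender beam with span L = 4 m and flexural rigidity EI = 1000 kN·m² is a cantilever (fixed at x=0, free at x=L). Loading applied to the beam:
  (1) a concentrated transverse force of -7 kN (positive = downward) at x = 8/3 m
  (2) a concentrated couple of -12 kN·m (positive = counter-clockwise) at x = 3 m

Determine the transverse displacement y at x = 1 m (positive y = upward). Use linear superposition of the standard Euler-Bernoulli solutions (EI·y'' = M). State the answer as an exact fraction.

y(1) = 13/6000 m

Load 1 — point force P=-7 kN at a=8/3 m (b=L-a=4/3):
  y_1 = -Px²(3a-x)/(6EI)  [x≤a] = -(-7)·1²·(3·(8/3)-1)/(6·1000) = 49/6000 m
Load 2 — applied couple M₀=-12 kN·m at a=3 m (b=L-a=1):
  y_2 = M₀x²/(2EI)  [x≤a] = (-12)·1²/(2·1000) = -3/500 m
Superposition: y = Σ y_i = 13/6000 m ≈ 0.002167 m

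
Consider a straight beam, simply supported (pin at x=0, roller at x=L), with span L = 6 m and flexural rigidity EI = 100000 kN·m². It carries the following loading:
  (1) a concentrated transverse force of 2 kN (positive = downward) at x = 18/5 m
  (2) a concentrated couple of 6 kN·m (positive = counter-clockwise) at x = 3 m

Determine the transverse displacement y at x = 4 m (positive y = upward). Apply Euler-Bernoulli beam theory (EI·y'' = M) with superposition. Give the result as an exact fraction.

y(4) = -2231/37500000 m

Load 1 — point force P=2 kN at a=18/5 m (b=L-a=12/5):
  y_1 = -Pa(L-x)(2Lx-a²-x²)/(6LEI)  [x>a] = -2·(18/5)·(6-4)·(2·6·4-(18/5)²-4²)/(6·6·100000) = -119/1562500 m
Load 2 — applied couple M₀=6 kN·m at a=3 m (b=L-a=3):
  y_2 = (M₀x³/(6L)-M₀(x-a)²/2+C₁x)/EI  [x>a] with C₁=M₀(3b²-L²)/(6L)=-3/2 = (6·4³/(6·6)-6·(4-3)²/2+(-3/2)·4)/100000 = 1/60000 m
Superposition: y = Σ y_i = -2231/37500000 m ≈ -0.000059 m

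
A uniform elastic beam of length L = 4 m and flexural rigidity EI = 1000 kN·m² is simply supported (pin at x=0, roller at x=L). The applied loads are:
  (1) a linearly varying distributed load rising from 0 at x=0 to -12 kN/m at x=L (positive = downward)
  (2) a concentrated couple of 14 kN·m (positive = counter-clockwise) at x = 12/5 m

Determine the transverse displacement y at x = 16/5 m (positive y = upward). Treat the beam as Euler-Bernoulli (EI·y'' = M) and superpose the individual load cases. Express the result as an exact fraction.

y(16/5) = 22634/1953125 m

Load 1 — triangular load w₀=-12 kN/m (0→w₀ over full span):
  y_1 = -w₀x(7L⁴-10L²x²+3x⁴)/(360LEI) = -(-12)·(16/5)·(7·4⁴-10·4²·(16/5)²+3·(16/5)⁴)/(360·4·1000) = 24384/1953125 m
Load 2 — applied couple M₀=14 kN·m at a=12/5 m (b=L-a=8/5):
  y_2 = (M₀x³/(6L)-M₀(x-a)²/2+C₁x)/EI  [x>a] with C₁=M₀(3b²-L²)/(6L)=-364/75 = (14·(16/5)³/(6·4)-14·((16/5)-(12/5))²/2+(-364/75)·(16/5))/1000 = -14/15625 m
Superposition: y = Σ y_i = 22634/1953125 m ≈ 0.011589 m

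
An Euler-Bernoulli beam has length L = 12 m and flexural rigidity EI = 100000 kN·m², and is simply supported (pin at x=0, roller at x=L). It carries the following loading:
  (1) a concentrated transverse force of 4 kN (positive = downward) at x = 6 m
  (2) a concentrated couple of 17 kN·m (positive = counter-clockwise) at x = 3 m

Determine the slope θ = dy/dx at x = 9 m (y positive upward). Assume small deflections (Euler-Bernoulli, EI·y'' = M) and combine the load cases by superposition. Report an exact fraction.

Load 1 — point force P=4 kN at a=6 m (b=L-a=6):
  θ_1 = -Pa(2L²-6Lx+3x²+a²)/(6LEI)  [x>a] = -4·6·(2·12²-6·12·9+3·9²+6²)/(6·12·100000) = 27/100000 rad
Load 2 — applied couple M₀=17 kN·m at a=3 m (b=L-a=9):
  θ_2 = (M₀x²/(2L)-M₀(x-a)+C₁)/EI  [x>a] with C₁=M₀(3b²-L²)/(6L)=187/8 = (17·9²/(2·12)-17·(9-3)+(187/8))/100000 = -17/80000 rad
Superposition: θ = Σ θ_i = 23/400000 rad ≈ 0.000058 rad

θ(9) = 23/400000 rad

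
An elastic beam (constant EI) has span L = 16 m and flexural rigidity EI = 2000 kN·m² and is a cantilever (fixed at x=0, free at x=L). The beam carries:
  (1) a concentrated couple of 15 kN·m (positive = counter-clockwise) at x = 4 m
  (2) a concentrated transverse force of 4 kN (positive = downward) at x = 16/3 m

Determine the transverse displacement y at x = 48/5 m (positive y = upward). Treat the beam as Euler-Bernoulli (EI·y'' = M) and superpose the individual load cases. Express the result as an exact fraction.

Load 1 — applied couple M₀=15 kN·m at a=4 m (b=L-a=12):
  y_1 = M₀a(2x-a)/(2EI)  [x>a] = 15·4·(2·(48/5)-4)/(2·2000) = 57/250 m
Load 2 — point force P=4 kN at a=16/3 m (b=L-a=32/3):
  y_2 = -Pa²(3x-a)/(6EI)  [x>a] = -4·(16/3)²·(3·(48/5)-(16/3))/(6·2000) = -11264/50625 m
Superposition: y = Σ y_i = 557/101250 m ≈ 0.005501 m

y(48/5) = 557/101250 m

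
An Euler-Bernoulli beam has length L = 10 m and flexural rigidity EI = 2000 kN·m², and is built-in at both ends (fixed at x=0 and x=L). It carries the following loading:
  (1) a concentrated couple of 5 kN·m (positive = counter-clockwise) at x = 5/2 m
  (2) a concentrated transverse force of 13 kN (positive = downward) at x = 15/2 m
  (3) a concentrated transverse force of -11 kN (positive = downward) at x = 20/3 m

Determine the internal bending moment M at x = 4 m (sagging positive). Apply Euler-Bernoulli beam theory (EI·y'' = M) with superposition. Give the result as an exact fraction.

Load 1 — applied couple M₀=5 kN·m at a=5/2 m (b=L-a=15/2):
  M_1 = R_Ax - M_A - M₀  [x>a] with R_A=9/16, M_A=-15/16 = (9/16)·4 - (-15/16) - 5 = -29/16 kN·m
Load 2 — point force P=13 kN at a=15/2 m (b=L-a=5/2):
  M_2 = Pb²(3a+b)x/L³ - Pab²/L²  [x≤a] = 13·(5/2)²·(3·(15/2)+(5/2))·4/10³ - 13·(15/2)·(5/2)²/10² = 65/32 kN·m
Load 3 — point force P=-11 kN at a=20/3 m (b=L-a=10/3):
  M_3 = Pb²(3a+b)x/L³ - Pab²/L²  [x≤a] = (-11)·(10/3)²·(3·(20/3)+(10/3))·4/10³ - (-11)·(20/3)·(10/3)²/10² = -88/27 kN·m
Superposition: M = Σ M_i = -2627/864 kN·m ≈ -3.040509 kN·m

M(4) = -2627/864 kN·m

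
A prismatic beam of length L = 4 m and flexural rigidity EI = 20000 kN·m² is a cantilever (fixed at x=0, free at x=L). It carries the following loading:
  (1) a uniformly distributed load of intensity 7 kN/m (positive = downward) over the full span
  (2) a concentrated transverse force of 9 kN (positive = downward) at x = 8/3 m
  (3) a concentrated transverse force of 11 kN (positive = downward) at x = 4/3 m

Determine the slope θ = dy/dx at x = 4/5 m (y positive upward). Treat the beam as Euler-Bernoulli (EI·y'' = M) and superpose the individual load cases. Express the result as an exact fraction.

Load 1 — uniform load w=7 kN/m over full span:
  θ_1 = -wx(x²-3Lx+3L²)/(6EI) = -7·(4/5)·((4/5)²-3·4·(4/5)+3·4²)/(6·20000) = -427/234375 rad
Load 2 — point force P=9 kN at a=8/3 m (b=L-a=4/3):
  θ_2 = -Px(2a-x)/(2EI)  [x≤a] = -9·(4/5)·(2·(8/3)-(4/5))/(2·20000) = -51/62500 rad
Load 3 — point force P=11 kN at a=4/3 m (b=L-a=8/3):
  θ_3 = -Px(2a-x)/(2EI)  [x≤a] = -11·(4/5)·(2·(4/3)-(4/5))/(2·20000) = -77/187500 rad
Superposition: θ = Σ θ_i = -1429/468750 rad ≈ -0.003049 rad

θ(4/5) = -1429/468750 rad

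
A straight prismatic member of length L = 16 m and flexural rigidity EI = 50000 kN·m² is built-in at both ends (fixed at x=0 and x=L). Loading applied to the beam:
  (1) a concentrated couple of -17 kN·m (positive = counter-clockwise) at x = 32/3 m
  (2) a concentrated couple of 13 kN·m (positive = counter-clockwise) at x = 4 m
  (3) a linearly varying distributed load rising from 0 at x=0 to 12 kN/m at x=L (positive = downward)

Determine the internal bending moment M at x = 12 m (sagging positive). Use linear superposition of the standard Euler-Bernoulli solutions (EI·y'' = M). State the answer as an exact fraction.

M(12) = 15971/480 kN·m

Load 1 — applied couple M₀=-17 kN·m at a=32/3 m (b=L-a=16/3):
  M_1 = R_Ax - M_A - M₀  [x>a] with R_A=-17/12, M_A=-17/3 = (-17/12)·12 - (-17/3) - (-17) = 17/3 kN·m
Load 2 — applied couple M₀=13 kN·m at a=4 m (b=L-a=12):
  M_2 = R_Ax - M_A - M₀  [x>a] with R_A=117/128, M_A=-39/16 = (117/128)·12 - (-39/16) - 13 = 13/32 kN·m
Load 3 — triangular load w₀=12 kN/m (0→w₀ over full span):
  M_3 = 3w₀Lx/20 - w₀L²/30 - w₀x³/(6L) = 3·12·16·12/20 - 12·16²/30 - 12·12³/(6·16) = 136/5 kN·m
Superposition: M = Σ M_i = 15971/480 kN·m ≈ 33.272917 kN·m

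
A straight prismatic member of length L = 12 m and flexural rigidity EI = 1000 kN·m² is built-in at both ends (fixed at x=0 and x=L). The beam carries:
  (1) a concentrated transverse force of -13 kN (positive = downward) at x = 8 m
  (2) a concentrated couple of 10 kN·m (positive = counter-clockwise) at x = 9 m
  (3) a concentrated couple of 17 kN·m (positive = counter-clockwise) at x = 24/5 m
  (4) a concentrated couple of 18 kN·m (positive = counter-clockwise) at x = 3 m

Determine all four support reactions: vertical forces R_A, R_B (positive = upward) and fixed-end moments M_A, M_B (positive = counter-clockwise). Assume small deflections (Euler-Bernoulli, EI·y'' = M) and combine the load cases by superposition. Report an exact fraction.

R_A = 6991/5400 kN, M_A = -8789/900 kN·m, R_B = -77191/5400 kN, M_B = 29071/900 kN·m

Load 1 — point force P=-13 kN at a=8 m (b=L-a=4):
  R_A = Pb²(3a+b)/L³ = (-13)·4²·(3·8+4)/12³ = -91/27 kN
  M_A = Pab²/L² = (-13)·8·4²/12² = -104/9 kN·m
  R_B = Pa²(a+3b)/L³ = (-13)·8²·(8+3·4)/12³ = -260/27 kN
  M_B = -Pa²b/L² = -(-13)·8²·4/12² = 208/9 kN·m
Load 2 — applied couple M₀=10 kN·m at a=9 m (b=L-a=3):
  R_A = 6M₀ab/L³ = 6·10·9·3/12³ = 15/16 kN
  M_A = M₀b(2a-b)/L² = 10·3·(2·9-3)/12² = 25/8 kN·m
  R_B = -6M₀ab/L³ = -6·10·9·3/12³ = -15/16 kN
  M_B = M₀a(2b-a)/L² = 10·9·(2·3-9)/12² = -15/8 kN·m
Load 3 — applied couple M₀=17 kN·m at a=24/5 m (b=L-a=36/5):
  R_A = 6M₀ab/L³ = 6·17·(24/5)·(36/5)/12³ = 51/25 kN
  M_A = M₀b(2a-b)/L² = 17·(36/5)·(2·(24/5)-(36/5))/12² = 51/25 kN·m
  R_B = -6M₀ab/L³ = -6·17·(24/5)·(36/5)/12³ = -51/25 kN
  M_B = M₀a(2b-a)/L² = 17·(24/5)·(2·(36/5)-(24/5))/12² = 136/25 kN·m
Load 4 — applied couple M₀=18 kN·m at a=3 m (b=L-a=9):
  R_A = 6M₀ab/L³ = 6·18·3·9/12³ = 27/16 kN
  M_A = M₀b(2a-b)/L² = 18·9·(2·3-9)/12² = -27/8 kN·m
  R_B = -6M₀ab/L³ = -6·18·3·9/12³ = -27/16 kN
  M_B = M₀a(2b-a)/L² = 18·3·(2·9-3)/12² = 45/8 kN·m
Superposition: R_A = 6991/5400 kN, M_A = -8789/900 kN·m, R_B = -77191/5400 kN, M_B = 29071/900 kN·m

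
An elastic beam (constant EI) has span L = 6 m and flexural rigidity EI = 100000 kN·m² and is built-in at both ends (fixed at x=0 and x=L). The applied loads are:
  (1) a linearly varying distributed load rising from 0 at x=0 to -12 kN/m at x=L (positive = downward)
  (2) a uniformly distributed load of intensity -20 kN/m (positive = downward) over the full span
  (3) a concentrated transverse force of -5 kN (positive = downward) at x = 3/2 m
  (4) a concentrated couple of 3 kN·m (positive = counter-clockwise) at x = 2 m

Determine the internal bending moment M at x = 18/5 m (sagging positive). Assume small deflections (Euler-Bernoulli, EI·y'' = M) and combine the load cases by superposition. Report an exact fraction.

Load 1 — triangular load w₀=-12 kN/m (0→w₀ over full span):
  M_1 = 3w₀Lx/20 - w₀L²/30 - w₀x³/(6L) = 3·(-12)·6·(18/5)/20 - (-12)·6²/30 - (-12)·(18/5)³/(6·6) = -1116/125 kN·m
Load 2 — uniform load w=-20 kN/m over full span:
  M_2 = wLx/2 - wL²/12 - wx²/2 = (-20)·6·(18/5)/2 - (-20)·6²/12 - (-20)·(18/5)²/2 = -132/5 kN·m
Load 3 — point force P=-5 kN at a=3/2 m (b=L-a=9/2):
  M_3 = Pa²(a+3b)(L-x)/L³ - Pa²b/L²  [x>a] = (-5)·(3/2)²·((3/2)+3·(9/2))·(6-(18/5))/6³ - (-5)·(3/2)²·(9/2)/6² = -15/32 kN·m
Load 4 — applied couple M₀=3 kN·m at a=2 m (b=L-a=4):
  M_4 = R_Ax - M_A - M₀  [x>a] with R_A=2/3, M_A=0 = (2/3)·(18/5) - 0 - 3 = -3/5 kN·m
Superposition: M = Σ M_i = -145587/4000 kN·m ≈ -36.396750 kN·m

M(18/5) = -145587/4000 kN·m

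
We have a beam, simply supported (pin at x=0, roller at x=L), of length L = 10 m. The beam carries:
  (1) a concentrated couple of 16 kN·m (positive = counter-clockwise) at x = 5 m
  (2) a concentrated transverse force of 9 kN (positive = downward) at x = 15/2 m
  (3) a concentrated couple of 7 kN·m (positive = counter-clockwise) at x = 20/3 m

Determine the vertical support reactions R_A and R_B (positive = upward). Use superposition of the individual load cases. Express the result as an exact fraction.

R_A = 91/20 kN, R_B = 89/20 kN

Load 1 — applied couple M₀=16 kN·m at a=5 m (b=L-a=5):
  R_A = M₀/L = 16/10 = 8/5 kN
  R_B = -M₀/L = -16/10 = -8/5 kN
Load 2 — point force P=9 kN at a=15/2 m (b=L-a=5/2):
  R_A = Pb/L = 9·(5/2)/10 = 9/4 kN
  R_B = Pa/L = 9·(15/2)/10 = 27/4 kN
Load 3 — applied couple M₀=7 kN·m at a=20/3 m (b=L-a=10/3):
  R_A = M₀/L = 7/10 kN
  R_B = -M₀/L = -7/10 kN
Superposition: R_A = 91/20 kN, R_B = 89/20 kN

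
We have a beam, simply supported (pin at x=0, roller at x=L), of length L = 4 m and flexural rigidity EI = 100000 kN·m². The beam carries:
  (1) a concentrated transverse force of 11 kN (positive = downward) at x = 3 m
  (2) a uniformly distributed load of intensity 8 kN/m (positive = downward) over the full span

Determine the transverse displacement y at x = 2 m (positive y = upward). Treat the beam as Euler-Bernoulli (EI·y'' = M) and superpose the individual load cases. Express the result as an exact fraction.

y(2) = -147/400000 m

Load 1 — point force P=11 kN at a=3 m (b=L-a=1):
  y_1 = -Pbx(L²-b²-x²)/(6LEI)  [x≤a] = -11·1·2·(4²-1²-2²)/(6·4·100000) = -121/1200000 m
Load 2 — uniform load w=8 kN/m over full span:
  y_2 = -wx(L³-2Lx²+x³)/(24EI) = -8·2·(4³-2·4·2²+2³)/(24·100000) = -1/3750 m
Superposition: y = Σ y_i = -147/400000 m ≈ -0.000367 m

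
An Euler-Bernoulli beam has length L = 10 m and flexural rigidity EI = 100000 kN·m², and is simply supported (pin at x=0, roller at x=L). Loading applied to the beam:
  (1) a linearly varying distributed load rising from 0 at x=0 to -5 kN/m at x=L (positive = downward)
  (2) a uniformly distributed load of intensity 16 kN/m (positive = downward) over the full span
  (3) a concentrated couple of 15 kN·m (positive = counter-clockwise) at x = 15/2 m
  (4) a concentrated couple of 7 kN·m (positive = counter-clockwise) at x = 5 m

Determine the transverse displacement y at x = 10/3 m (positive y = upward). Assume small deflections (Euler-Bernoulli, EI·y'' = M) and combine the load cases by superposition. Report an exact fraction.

y(10/3) = -74659/4665600 m

Load 1 — triangular load w₀=-5 kN/m (0→w₀ over full span):
  y_1 = -w₀x(7L⁴-10L²x²+3x⁴)/(360LEI) = -(-5)·(10/3)·(7·10⁴-10·10²·(10/3)²+3·(10/3)⁴)/(360·10·100000) = 2/729 m
Load 2 — uniform load w=16 kN/m over full span:
  y_2 = -wx(L³-2Lx²+x³)/(24EI) = -16·(10/3)·(10³-2·10·(10/3)²+(10/3)³)/(24·100000) = -22/1215 m
Load 3 — applied couple M₀=15 kN·m at a=15/2 m (b=L-a=5/2):
  y_3 = (M₀x³/(6L)+C₁x)/EI  [x≤a] with C₁=M₀(3b²-L²)/(6L)=-325/16 = (15·(10/3)³/(6·10)+(-325/16)·(10/3))/100000 = -101/172800 m
Load 4 — applied couple M₀=7 kN·m at a=5 m (b=L-a=5):
  y_4 = (M₀x³/(6L)+C₁x)/EI  [x≤a] with C₁=M₀(3b²-L²)/(6L)=-35/12 = (7·(10/3)³/(6·10)+(-35/12)·(10/3))/100000 = -7/129600 m
Superposition: y = Σ y_i = -74659/4665600 m ≈ -0.016002 m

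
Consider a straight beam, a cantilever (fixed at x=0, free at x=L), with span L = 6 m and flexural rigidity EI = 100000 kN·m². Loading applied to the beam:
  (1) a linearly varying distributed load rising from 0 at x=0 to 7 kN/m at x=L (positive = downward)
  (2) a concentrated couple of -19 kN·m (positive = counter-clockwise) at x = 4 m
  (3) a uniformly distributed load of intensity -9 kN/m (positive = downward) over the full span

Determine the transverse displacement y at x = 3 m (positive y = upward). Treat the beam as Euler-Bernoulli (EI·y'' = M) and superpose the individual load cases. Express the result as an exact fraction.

y(3) = 11601/8000000 m

Load 1 — triangular load w₀=7 kN/m (0→w₀ over full span):
  y_1 = (w₀Lx³/12-w₀L²x²/6-w₀x⁵/(120L))/EI = (7·6·3³/12-7·6²·3²/6-7·3⁵/(120·6))/100000 = -22869/8000000 m
Load 2 — applied couple M₀=-19 kN·m at a=4 m (b=L-a=2):
  y_2 = M₀x²/(2EI)  [x≤a] = (-19)·3²/(2·100000) = -171/200000 m
Load 3 — uniform load w=-9 kN/m over full span:
  y_3 = -wx²(x²-4Lx+6L²)/(24EI) = -(-9)·3²·(3²-4·6·3+6·6²)/(24·100000) = 4131/800000 m
Superposition: y = Σ y_i = 11601/8000000 m ≈ 0.001450 m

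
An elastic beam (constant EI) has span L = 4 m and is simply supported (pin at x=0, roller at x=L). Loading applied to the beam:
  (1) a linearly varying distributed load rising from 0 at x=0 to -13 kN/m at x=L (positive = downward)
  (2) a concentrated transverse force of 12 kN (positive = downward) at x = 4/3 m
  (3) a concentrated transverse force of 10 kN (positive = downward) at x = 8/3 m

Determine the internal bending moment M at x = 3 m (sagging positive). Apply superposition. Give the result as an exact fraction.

M(3) = -17/24 kN·m

Load 1 — triangular load w₀=-13 kN/m (0→w₀ over full span):
  M_1 = w₀Lx/6 - w₀x³/(6L) = (-13)·4·3/6 - (-13)·3³/(6·4) = -91/8 kN·m
Load 2 — point force P=12 kN at a=4/3 m (b=L-a=8/3):
  M_2 = Pa(L-x)/L  [x>a] = 12·(4/3)·(4-3)/4 = 4 kN·m
Load 3 — point force P=10 kN at a=8/3 m (b=L-a=4/3):
  M_3 = Pa(L-x)/L  [x>a] = 10·(8/3)·(4-3)/4 = 20/3 kN·m
Superposition: M = Σ M_i = -17/24 kN·m ≈ -0.708333 kN·m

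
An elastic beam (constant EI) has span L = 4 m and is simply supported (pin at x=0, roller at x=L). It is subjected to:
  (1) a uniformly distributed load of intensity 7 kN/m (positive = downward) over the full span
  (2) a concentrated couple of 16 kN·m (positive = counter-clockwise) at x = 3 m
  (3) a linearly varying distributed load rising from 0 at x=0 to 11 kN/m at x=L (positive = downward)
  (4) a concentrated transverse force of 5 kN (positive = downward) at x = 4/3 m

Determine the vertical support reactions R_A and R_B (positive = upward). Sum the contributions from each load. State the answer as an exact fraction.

R_A = 86/3 kN, R_B = 79/3 kN

Load 1 — uniform load w=7 kN/m over full span:
  R_A = wL/2 = 7·4/2 = 14 kN
  R_B = wL/2 = 7·4/2 = 14 kN
Load 2 — applied couple M₀=16 kN·m at a=3 m (b=L-a=1):
  R_A = M₀/L = 16/4 = 4 kN
  R_B = -M₀/L = -16/4 = -4 kN
Load 3 — triangular load w₀=11 kN/m (0→w₀ over full span):
  R_A = w₀L/6 = 11·4/6 = 22/3 kN
  R_B = w₀L/3 = 11·4/3 = 44/3 kN
Load 4 — point force P=5 kN at a=4/3 m (b=L-a=8/3):
  R_A = Pb/L = 5·(8/3)/4 = 10/3 kN
  R_B = Pa/L = 5·(4/3)/4 = 5/3 kN
Superposition: R_A = 86/3 kN, R_B = 79/3 kN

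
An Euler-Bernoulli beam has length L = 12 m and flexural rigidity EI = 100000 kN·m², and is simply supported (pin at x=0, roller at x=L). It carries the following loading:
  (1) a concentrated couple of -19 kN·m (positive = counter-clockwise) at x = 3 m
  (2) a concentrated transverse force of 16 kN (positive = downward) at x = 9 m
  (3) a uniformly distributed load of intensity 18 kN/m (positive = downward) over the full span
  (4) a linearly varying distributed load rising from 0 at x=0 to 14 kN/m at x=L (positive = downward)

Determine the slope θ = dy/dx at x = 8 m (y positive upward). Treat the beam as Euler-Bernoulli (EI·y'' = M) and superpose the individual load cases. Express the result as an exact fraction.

Load 1 — applied couple M₀=-19 kN·m at a=3 m (b=L-a=9):
  θ_1 = (M₀x²/(2L)-M₀(x-a)+C₁)/EI  [x>a] with C₁=M₀(3b²-L²)/(6L)=-209/8 = ((-19)·8²/(2·12)-(-19)·(8-3)+(-209/8))/100000 = 437/2400000 rad
Load 2 — point force P=16 kN at a=9 m (b=L-a=3):
  θ_2 = -Pb(L²-b²-3x²)/(6LEI)  [x≤a] = -16·3·(12²-3²-3·8²)/(6·12·100000) = 19/50000 rad
Load 3 — uniform load w=18 kN/m over full span:
  θ_3 = -w(L³-6Lx²+4x³)/(24EI) = -18·(12³-6·12·8²+4·8³)/(24·100000) = 39/6250 rad
Load 4 — triangular load w₀=14 kN/m (0→w₀ over full span):
  θ_4 = -w₀(7L⁴-30L²x²+15x⁴)/(360LEI) = -14·(7·12⁴-30·12²·8²+15·8⁴)/(360·12·100000) = 637/281250 rad
Superposition: θ = Σ θ_i = 326411/36000000 rad ≈ 0.009067 rad

θ(8) = 326411/36000000 rad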